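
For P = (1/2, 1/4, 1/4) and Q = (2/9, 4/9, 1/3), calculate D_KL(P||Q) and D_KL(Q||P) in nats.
D_KL(P||Q) = 0.1897, D_KL(Q||P) = 0.1714

KL divergence is not symmetric: D_KL(P||Q) ≠ D_KL(Q||P) in general.

D_KL(P||Q) = 0.1897 nats
D_KL(Q||P) = 0.1714 nats

No, they are not equal!

This asymmetry is why KL divergence is not a true distance metric.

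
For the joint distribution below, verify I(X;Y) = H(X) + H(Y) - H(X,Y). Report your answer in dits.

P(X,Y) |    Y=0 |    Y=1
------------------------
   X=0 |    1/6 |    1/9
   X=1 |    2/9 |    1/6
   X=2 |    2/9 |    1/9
I(X;Y) = 0.0015 dits

Mutual information has multiple equivalent forms:
- I(X;Y) = H(X) - H(X|Y)
- I(X;Y) = H(Y) - H(Y|X)
- I(X;Y) = H(X) + H(Y) - H(X,Y)

Computing all quantities:
H(X) = 0.4731, H(Y) = 0.2902, H(X,Y) = 0.7618
H(X|Y) = 0.4715, H(Y|X) = 0.2887

Verification:
H(X) - H(X|Y) = 0.4731 - 0.4715 = 0.0015
H(Y) - H(Y|X) = 0.2902 - 0.2887 = 0.0015
H(X) + H(Y) - H(X,Y) = 0.4731 + 0.2902 - 0.7618 = 0.0015

All forms give I(X;Y) = 0.0015 dits. ✓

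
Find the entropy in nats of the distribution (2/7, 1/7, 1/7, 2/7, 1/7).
1.5498 nats

Shannon entropy is H(X) = -Σ p(x) log p(x).

For P = (2/7, 1/7, 1/7, 2/7, 1/7):
H = -2/7 × log_e(2/7) -1/7 × log_e(1/7) -1/7 × log_e(1/7) -2/7 × log_e(2/7) -1/7 × log_e(1/7)
H = 1.5498 nats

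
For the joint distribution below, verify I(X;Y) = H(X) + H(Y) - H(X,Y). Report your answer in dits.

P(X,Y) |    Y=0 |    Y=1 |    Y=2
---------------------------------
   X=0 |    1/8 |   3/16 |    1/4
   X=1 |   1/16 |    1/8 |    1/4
I(X;Y) = 0.0039 dits

Mutual information has multiple equivalent forms:
- I(X;Y) = H(X) - H(X|Y)
- I(X;Y) = H(Y) - H(Y|X)
- I(X;Y) = H(X) + H(Y) - H(X,Y)

Computing all quantities:
H(X) = 0.2976, H(Y) = 0.4447, H(X,Y) = 0.7384
H(X|Y) = 0.2937, H(Y|X) = 0.4407

Verification:
H(X) - H(X|Y) = 0.2976 - 0.2937 = 0.0039
H(Y) - H(Y|X) = 0.4447 - 0.4407 = 0.0039
H(X) + H(Y) - H(X,Y) = 0.2976 + 0.4447 - 0.7384 = 0.0039

All forms give I(X;Y) = 0.0039 dits. ✓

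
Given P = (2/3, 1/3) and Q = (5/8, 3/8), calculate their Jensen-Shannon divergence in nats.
0.0009 nats

Jensen-Shannon divergence is:
JSD(P||Q) = 0.5 × D_KL(P||M) + 0.5 × D_KL(Q||M)
where M = 0.5 × (P + Q) is the mixture distribution.

M = 0.5 × (2/3, 1/3) + 0.5 × (5/8, 3/8) = (0.645833, 0.354167)

D_KL(P||M) = 0.0010 nats
D_KL(Q||M) = 0.0009 nats

JSD(P||Q) = 0.5 × 0.0010 + 0.5 × 0.0009 = 0.0009 nats

Unlike KL divergence, JSD is symmetric and bounded: 0 ≤ JSD ≤ log(2).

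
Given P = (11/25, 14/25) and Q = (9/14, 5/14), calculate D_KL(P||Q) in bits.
0.1227 bits

KL divergence: D_KL(P||Q) = Σ p(x) log(p(x)/q(x))

Computing term by term:
  x=0: 11/25 × log_2[(11/25)/(9/14)] = 11/25 × -0.5470 = -0.2407
  x=1: 14/25 × log_2[(14/25)/(5/14)] = 14/25 × 0.6489 = 0.3634

D_KL(P||Q) = 0.1227 bits

Note: KL divergence is always non-negative and equals 0 iff P = Q.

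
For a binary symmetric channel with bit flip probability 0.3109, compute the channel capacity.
0.1058 bits

For a binary symmetric channel (BSC) with error probability p:
Capacity C = 1 - H(p) bits per symbol

where H(p) = -p log₂(p) - (1-p) log₂(1-p) is the binary entropy function.

H(0.3109) = 0.8942 bits
C = 1 - 0.8942 = 0.1058 bits per symbol

This means we can reliably transmit up to 0.1058 bits of information per channel use.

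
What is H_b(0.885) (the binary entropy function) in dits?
0.1550 dits

The binary entropy function is:
H(p) = -p log(p) - (1-p) log(1-p)

H(0.885) = -0.885 × log_10(0.885) - 0.115 × log_10(0.115)
H(0.885) = 0.1550 dits

Note: Binary entropy is maximized at p=0.5 (H=1 bit) and minimized at p=0 or p=1 (H=0).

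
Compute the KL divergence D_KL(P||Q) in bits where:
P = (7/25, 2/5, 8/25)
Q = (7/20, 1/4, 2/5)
0.0781 bits

KL divergence: D_KL(P||Q) = Σ p(x) log(p(x)/q(x))

Computing term by term:
  x=0: 7/25 × log_2[(7/25)/(7/20)] = 7/25 × -0.3219 = -0.0901
  x=1: 2/5 × log_2[(2/5)/(1/4)] = 2/5 × 0.6781 = 0.2712
  x=2: 8/25 × log_2[(8/25)/(2/5)] = 8/25 × -0.3219 = -0.1030

D_KL(P||Q) = 0.0781 bits

Note: KL divergence is always non-negative and equals 0 iff P = Q.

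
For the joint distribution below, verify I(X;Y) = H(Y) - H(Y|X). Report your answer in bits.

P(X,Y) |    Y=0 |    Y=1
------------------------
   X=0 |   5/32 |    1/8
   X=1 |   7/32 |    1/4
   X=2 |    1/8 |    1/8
I(X;Y) = 0.0040 bits

Mutual information has multiple equivalent forms:
- I(X;Y) = H(X) - H(X|Y)
- I(X;Y) = H(Y) - H(Y|X)
- I(X;Y) = H(X) + H(Y) - H(X,Y)

Computing all quantities:
H(X) = 1.5271, H(Y) = 1.0000, H(X,Y) = 2.5231
H(X|Y) = 1.5231, H(Y|X) = 0.9960

Verification:
H(X) - H(X|Y) = 1.5271 - 1.5231 = 0.0040
H(Y) - H(Y|X) = 1.0000 - 0.9960 = 0.0040
H(X) + H(Y) - H(X,Y) = 1.5271 + 1.0000 - 2.5231 = 0.0040

All forms give I(X;Y) = 0.0040 bits. ✓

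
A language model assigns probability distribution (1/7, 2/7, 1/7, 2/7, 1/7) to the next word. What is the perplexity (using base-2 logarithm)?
4.7107

Perplexity is 2^H (or exp(H) for natural log).

First, H = -Σ p log p = 2.2359 bits
Perplexity = 2^2.2359 = 4.7107

Interpretation: The model's uncertainty is equivalent to choosing uniformly among 4.7 options.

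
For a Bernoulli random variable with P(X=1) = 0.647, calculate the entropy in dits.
0.2820 dits

The binary entropy function is:
H(p) = -p log(p) - (1-p) log(1-p)

H(0.647) = -0.647 × log_10(0.647) - 0.353 × log_10(0.353)
H(0.647) = 0.2820 dits

Note: Binary entropy is maximized at p=0.5 (H=1 bit) and minimized at p=0 or p=1 (H=0).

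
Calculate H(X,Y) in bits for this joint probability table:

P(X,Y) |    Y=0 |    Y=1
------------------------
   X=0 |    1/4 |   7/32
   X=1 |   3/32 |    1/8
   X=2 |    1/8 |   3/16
2.5026 bits

Joint entropy is H(X,Y) = -Σ_{x,y} p(x,y) log p(x,y).

Summing over all non-zero entries:
H(X,Y) = -[1/4·log_2(1/4) + 7/32·log_2(7/32) + 3/32·log_2(3/32) + 1/8·log_2(1/8) + 1/8·log_2(1/8) + 3/16·log_2(3/16)]
H(X,Y) = 2.5026 bits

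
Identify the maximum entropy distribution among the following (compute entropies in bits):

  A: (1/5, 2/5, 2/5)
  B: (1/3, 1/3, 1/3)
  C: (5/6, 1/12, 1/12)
B

For a discrete distribution over n outcomes, entropy is maximized by the uniform distribution.

Computing entropies:
H(A) = 1.5219 bits
H(B) = 1.5850 bits
H(C) = 0.8167 bits

The uniform distribution (where all probabilities equal 1/3) achieves the maximum entropy of log_2(3) = 1.5850 bits.

Distribution B has the highest entropy.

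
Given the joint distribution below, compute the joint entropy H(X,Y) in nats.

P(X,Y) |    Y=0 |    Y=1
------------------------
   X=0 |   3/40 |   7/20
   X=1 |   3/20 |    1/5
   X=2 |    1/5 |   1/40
1.5823 nats

Joint entropy is H(X,Y) = -Σ_{x,y} p(x,y) log p(x,y).

Summing over all non-zero entries:
H(X,Y) = -[3/40·log_e(3/40) + 7/20·log_e(7/20) + 3/20·log_e(3/20) + 1/5·log_e(1/5) + 1/5·log_e(1/5) + 1/40·log_e(1/40)]
H(X,Y) = 1.5823 nats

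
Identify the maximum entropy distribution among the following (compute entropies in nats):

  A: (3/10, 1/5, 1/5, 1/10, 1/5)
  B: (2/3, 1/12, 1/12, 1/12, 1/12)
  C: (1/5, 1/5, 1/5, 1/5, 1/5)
C

For a discrete distribution over n outcomes, entropy is maximized by the uniform distribution.

Computing entropies:
H(A) = 1.5571 nats
H(B) = 1.0986 nats
H(C) = 1.6094 nats

The uniform distribution (where all probabilities equal 1/5) achieves the maximum entropy of log_e(5) = 1.6094 nats.

Distribution C has the highest entropy.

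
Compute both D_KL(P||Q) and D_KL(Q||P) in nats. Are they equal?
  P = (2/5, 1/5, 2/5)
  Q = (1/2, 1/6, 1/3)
D_KL(P||Q) = 0.0201, D_KL(Q||P) = 0.0204

KL divergence is not symmetric: D_KL(P||Q) ≠ D_KL(Q||P) in general.

D_KL(P||Q) = 0.0201 nats
D_KL(Q||P) = 0.0204 nats

No, they are not equal!

This asymmetry is why KL divergence is not a true distance metric.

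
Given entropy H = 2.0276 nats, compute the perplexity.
7.5958

Perplexity is e^H (or exp(H) for natural log).

H = 2.0276 nats
Perplexity = e^2.0276 = 7.5958

Interpretation: The model's uncertainty is equivalent to choosing uniformly among 7.6 options.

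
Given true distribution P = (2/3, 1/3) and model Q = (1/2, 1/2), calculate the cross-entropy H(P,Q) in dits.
0.3010 dits

Cross-entropy: H(P,Q) = -Σ p(x) log q(x)

Alternatively: H(P,Q) = H(P) + D_KL(P||Q)
H(P) = 0.2764 dits
D_KL(P||Q) = 0.0246 dits

H(P,Q) = 0.2764 + 0.0246 = 0.3010 dits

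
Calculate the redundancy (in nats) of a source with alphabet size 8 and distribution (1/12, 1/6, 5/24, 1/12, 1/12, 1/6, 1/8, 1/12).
0.0672 nats

Redundancy measures how far a source is from maximum entropy:
R = H_max - H(X)

Maximum entropy for 8 symbols: H_max = log_e(8) = 2.0794 nats
Actual entropy: H(X) = 2.0123 nats
Redundancy: R = 2.0794 - 2.0123 = 0.0672 nats

This redundancy represents potential for compression: the source could be compressed by 0.0672 nats per symbol.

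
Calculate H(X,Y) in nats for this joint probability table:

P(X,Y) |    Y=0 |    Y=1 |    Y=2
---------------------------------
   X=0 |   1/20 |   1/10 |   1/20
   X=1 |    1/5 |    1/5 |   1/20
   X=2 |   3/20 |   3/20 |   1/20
2.0423 nats

Joint entropy is H(X,Y) = -Σ_{x,y} p(x,y) log p(x,y).

Summing over all non-zero entries:
H(X,Y) = -[1/20·log_e(1/20) + 1/10·log_e(1/10) + 1/20·log_e(1/20) + 1/5·log_e(1/5) + 1/5·log_e(1/5) + 1/20·log_e(1/20) + 3/20·log_e(3/20) + 3/20·log_e(3/20) + 1/20·log_e(1/20)]
H(X,Y) = 2.0423 nats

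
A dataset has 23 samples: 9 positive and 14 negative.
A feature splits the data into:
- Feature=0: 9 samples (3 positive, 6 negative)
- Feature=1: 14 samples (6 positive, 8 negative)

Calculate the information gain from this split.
0.0066 bits

Information Gain = H(Y) - H(Y|Feature)

Before split:
P(positive) = 9/23 = 0.3913
H(Y) = 0.9656 bits

After split:
Feature=0: H = 0.9183 bits (weight = 9/23)
Feature=1: H = 0.9852 bits (weight = 14/23)
H(Y|Feature) = (9/23)×0.9183 + (14/23)×0.9852 = 0.9590 bits

Information Gain = 0.9656 - 0.9590 = 0.0066 bits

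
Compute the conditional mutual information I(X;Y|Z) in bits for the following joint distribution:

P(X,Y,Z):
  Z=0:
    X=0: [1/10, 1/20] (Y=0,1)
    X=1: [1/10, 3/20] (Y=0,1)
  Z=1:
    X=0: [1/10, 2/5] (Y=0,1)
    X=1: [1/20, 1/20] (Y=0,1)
0.0453 bits

Conditional mutual information: I(X;Y|Z) = H(X|Z) + H(Y|Z) - H(X,Y|Z)

H(Z) = 0.9710
H(X,Z) = 1.7427 → H(X|Z) = 0.7718
H(Y,Z) = 1.8577 → H(Y|Z) = 0.8868
H(X,Y,Z) = 2.5842 → H(X,Y|Z) = 1.6132

I(X;Y|Z) = 0.7718 + 0.8868 - 1.6132 = 0.0453 bits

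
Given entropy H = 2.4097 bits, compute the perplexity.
5.3136

Perplexity is 2^H (or exp(H) for natural log).

H = 2.4097 bits
Perplexity = 2^2.4097 = 5.3136

Interpretation: The model's uncertainty is equivalent to choosing uniformly among 5.3 options.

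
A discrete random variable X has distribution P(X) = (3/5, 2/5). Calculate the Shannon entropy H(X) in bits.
0.9710 bits

Shannon entropy is H(X) = -Σ p(x) log p(x).

For P = (3/5, 2/5):
H = -3/5 × log_2(3/5) -2/5 × log_2(2/5)
H = 0.9710 bits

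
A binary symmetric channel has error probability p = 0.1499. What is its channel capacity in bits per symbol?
0.3904 bits

For a binary symmetric channel (BSC) with error probability p:
Capacity C = 1 - H(p) bits per symbol

where H(p) = -p log₂(p) - (1-p) log₂(1-p) is the binary entropy function.

H(0.1499) = 0.6096 bits
C = 1 - 0.6096 = 0.3904 bits per symbol

This means we can reliably transmit up to 0.3904 bits of information per channel use.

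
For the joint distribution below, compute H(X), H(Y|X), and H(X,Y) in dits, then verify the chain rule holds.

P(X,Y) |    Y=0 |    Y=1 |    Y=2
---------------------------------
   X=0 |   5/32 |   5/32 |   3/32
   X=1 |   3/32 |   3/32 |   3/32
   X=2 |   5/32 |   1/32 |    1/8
H(X,Y) = 0.9233, H(X) = 0.4717, H(Y|X) = 0.4516 (all in dits)

Chain rule: H(X,Y) = H(X) + H(Y|X)

Left side — joint entropy directly:
H(X,Y) = -Σ p(x,y) log p(x,y) = 0.9233 dits

Right side — compute H(Y|X) from the conditional distributions:
P(X) = (13/32, 9/32, 5/16), so H(X) = 0.4717 dits
H(Y|X) = Σ_x P(X=x) · H(Y|X=x):
  P(Y|X=0) = (5/13, 5/13, 3/13), H(Y|X=0) = 0.4662, weight P(X=0) = 13/32
  P(Y|X=1) = (1/3, 1/3, 1/3), H(Y|X=1) = 0.4771, weight P(X=1) = 9/32
  P(Y|X=2) = (1/2, 1/10, 2/5), H(Y|X=2) = 0.4097, weight P(X=2) = 5/16
H(Y|X) = 0.4516 dits

H(X) + H(Y|X) = 0.4717 + 0.4516 = 0.9233 dits

Both sides equal 0.9233 dits. ✓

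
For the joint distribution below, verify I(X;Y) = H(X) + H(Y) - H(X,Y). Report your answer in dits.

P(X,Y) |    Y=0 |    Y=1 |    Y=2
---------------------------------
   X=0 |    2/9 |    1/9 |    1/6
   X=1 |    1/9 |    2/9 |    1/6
I(X;Y) = 0.0164 dits

Mutual information has multiple equivalent forms:
- I(X;Y) = H(X) - H(X|Y)
- I(X;Y) = H(Y) - H(Y|X)
- I(X;Y) = H(X) + H(Y) - H(X,Y)

Computing all quantities:
H(X) = 0.3010, H(Y) = 0.4771, H(X,Y) = 0.7618
H(X|Y) = 0.2846, H(Y|X) = 0.4607

Verification:
H(X) - H(X|Y) = 0.3010 - 0.2846 = 0.0164
H(Y) - H(Y|X) = 0.4771 - 0.4607 = 0.0164
H(X) + H(Y) - H(X,Y) = 0.3010 + 0.4771 - 0.7618 = 0.0164

All forms give I(X;Y) = 0.0164 dits. ✓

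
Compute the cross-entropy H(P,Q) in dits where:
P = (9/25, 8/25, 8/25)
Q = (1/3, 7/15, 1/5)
0.5014 dits

Cross-entropy: H(P,Q) = -Σ p(x) log q(x)

Alternatively: H(P,Q) = H(P) + D_KL(P||Q)
H(P) = 0.4764 dits
D_KL(P||Q) = 0.0249 dits

H(P,Q) = 0.4764 + 0.0249 = 0.5014 dits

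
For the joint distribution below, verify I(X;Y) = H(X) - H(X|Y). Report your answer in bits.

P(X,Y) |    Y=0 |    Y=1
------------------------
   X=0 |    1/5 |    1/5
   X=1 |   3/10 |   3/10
I(X;Y) = 0.0000 bits

Mutual information has multiple equivalent forms:
- I(X;Y) = H(X) - H(X|Y)
- I(X;Y) = H(Y) - H(Y|X)
- I(X;Y) = H(X) + H(Y) - H(X,Y)

Computing all quantities:
H(X) = 0.9710, H(Y) = 1.0000, H(X,Y) = 1.9710
H(X|Y) = 0.9710, H(Y|X) = 1.0000

Verification:
H(X) - H(X|Y) = 0.9710 - 0.9710 = 0.0000
H(Y) - H(Y|X) = 1.0000 - 1.0000 = 0.0000
H(X) + H(Y) - H(X,Y) = 0.9710 + 1.0000 - 1.9710 = 0.0000

All forms give I(X;Y) = 0.0000 bits. ✓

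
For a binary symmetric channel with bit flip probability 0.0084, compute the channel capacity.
0.9300 bits

For a binary symmetric channel (BSC) with error probability p:
Capacity C = 1 - H(p) bits per symbol

where H(p) = -p log₂(p) - (1-p) log₂(1-p) is the binary entropy function.

H(0.0084) = 0.0700 bits
C = 1 - 0.0700 = 0.9300 bits per symbol

This means we can reliably transmit up to 0.9300 bits of information per channel use.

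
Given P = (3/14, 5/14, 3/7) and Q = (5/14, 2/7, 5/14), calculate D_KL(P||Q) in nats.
0.0484 nats

KL divergence: D_KL(P||Q) = Σ p(x) log(p(x)/q(x))

Computing term by term:
  x=0: 3/14 × log_e[(3/14)/(5/14)] = 3/14 × -0.5108 = -0.1095
  x=1: 5/14 × log_e[(5/14)/(2/7)] = 5/14 × 0.2231 = 0.0797
  x=2: 3/7 × log_e[(3/7)/(5/14)] = 3/7 × 0.1823 = 0.0781

D_KL(P||Q) = 0.0484 nats

Note: KL divergence is always non-negative and equals 0 iff P = Q.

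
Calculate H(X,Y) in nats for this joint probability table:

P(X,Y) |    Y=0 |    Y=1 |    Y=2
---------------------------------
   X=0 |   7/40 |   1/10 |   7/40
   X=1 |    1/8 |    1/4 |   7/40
1.7518 nats

Joint entropy is H(X,Y) = -Σ_{x,y} p(x,y) log p(x,y).

Summing over all non-zero entries:
H(X,Y) = -[7/40·log_e(7/40) + 1/10·log_e(1/10) + 7/40·log_e(7/40) + 1/8·log_e(1/8) + 1/4·log_e(1/4) + 7/40·log_e(7/40)]
H(X,Y) = 1.7518 nats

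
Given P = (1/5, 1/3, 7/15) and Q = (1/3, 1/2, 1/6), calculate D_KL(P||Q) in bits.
0.3508 bits

KL divergence: D_KL(P||Q) = Σ p(x) log(p(x)/q(x))

Computing term by term:
  x=0: 1/5 × log_2[(1/5)/(1/3)] = 1/5 × -0.7370 = -0.1474
  x=1: 1/3 × log_2[(1/3)/(1/2)] = 1/3 × -0.5850 = -0.1950
  x=2: 7/15 × log_2[(7/15)/(1/6)] = 7/15 × 1.4854 = 0.6932

D_KL(P||Q) = 0.3508 bits

Note: KL divergence is always non-negative and equals 0 iff P = Q.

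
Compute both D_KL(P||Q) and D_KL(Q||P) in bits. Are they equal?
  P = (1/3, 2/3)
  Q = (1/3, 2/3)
D_KL(P||Q) = 0.0000, D_KL(Q||P) = 0.0000

KL divergence is not symmetric: D_KL(P||Q) ≠ D_KL(Q||P) in general.

D_KL(P||Q) = 0.0000 bits
D_KL(Q||P) = 0.0000 bits

In this case they happen to be equal (to 4 decimal places).

This asymmetry is why KL divergence is not a true distance metric.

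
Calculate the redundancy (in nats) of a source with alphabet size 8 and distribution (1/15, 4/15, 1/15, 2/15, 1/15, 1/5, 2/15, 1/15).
0.1456 nats

Redundancy measures how far a source is from maximum entropy:
R = H_max - H(X)

Maximum entropy for 8 symbols: H_max = log_e(8) = 2.0794 nats
Actual entropy: H(X) = 1.9338 nats
Redundancy: R = 2.0794 - 1.9338 = 0.1456 nats

This redundancy represents potential for compression: the source could be compressed by 0.1456 nats per symbol.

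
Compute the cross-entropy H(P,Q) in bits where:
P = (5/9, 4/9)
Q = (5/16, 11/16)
1.1725 bits

Cross-entropy: H(P,Q) = -Σ p(x) log q(x)

Alternatively: H(P,Q) = H(P) + D_KL(P||Q)
H(P) = 0.9911 bits
D_KL(P||Q) = 0.1814 bits

H(P,Q) = 0.9911 + 0.1814 = 1.1725 bits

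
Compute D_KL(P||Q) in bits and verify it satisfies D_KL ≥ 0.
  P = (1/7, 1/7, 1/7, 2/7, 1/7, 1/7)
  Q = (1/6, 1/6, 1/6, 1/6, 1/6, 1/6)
0.0633 bits

KL divergence satisfies the Gibbs inequality: D_KL(P||Q) ≥ 0 for all distributions P, Q.

D_KL(P||Q) = Σ p(x) log(p(x)/q(x))
Term by term:
  x=0: 1/7 × log_2[(1/7)/(1/6)] = -0.0318
  x=1: 1/7 × log_2[(1/7)/(1/6)] = -0.0318
  x=2: 1/7 × log_2[(1/7)/(1/6)] = -0.0318
  x=3: 2/7 × log_2[(2/7)/(1/6)] = 0.2222
  x=4: 1/7 × log_2[(1/7)/(1/6)] = -0.0318
  x=5: 1/7 × log_2[(1/7)/(1/6)] = -0.0318
D_KL(P||Q) = 0.0633 bits

D_KL(P||Q) = 0.0633 ≥ 0 ✓

This non-negativity is a fundamental property: relative entropy cannot be negative because it measures how different Q is from P.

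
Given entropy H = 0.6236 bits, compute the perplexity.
1.5407

Perplexity is 2^H (or exp(H) for natural log).

H = 0.6236 bits
Perplexity = 2^0.6236 = 1.5407

Interpretation: The model's uncertainty is equivalent to choosing uniformly among 1.5 options.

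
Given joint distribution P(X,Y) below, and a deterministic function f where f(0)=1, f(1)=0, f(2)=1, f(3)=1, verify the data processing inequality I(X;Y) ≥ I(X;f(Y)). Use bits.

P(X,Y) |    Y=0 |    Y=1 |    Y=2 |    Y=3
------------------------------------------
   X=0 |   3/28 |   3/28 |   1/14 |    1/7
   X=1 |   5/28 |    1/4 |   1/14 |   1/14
I(X;Y) = 0.0582, I(X;f(Y)) = 0.0276, inequality holds: 0.0582 ≥ 0.0276

Data Processing Inequality: For any Markov chain X → Y → Z, we have I(X;Y) ≥ I(X;Z).

Here Z = f(Y) is a deterministic function of Y, forming X → Y → Z.

Original I(X;Y) = 0.0582 bits

After applying f:
P(X,Z) where Z=f(Y):
- P(X,Z=0) = P(X,Y=1)
- P(X,Z=1) = P(X,Y=0) + P(X,Y=2) + P(X,Y=3)

I(X;Z) = I(X;f(Y)) = 0.0276 bits

Verification: 0.0582 ≥ 0.0276 ✓

Information cannot be created by processing; the function f can only lose information about X.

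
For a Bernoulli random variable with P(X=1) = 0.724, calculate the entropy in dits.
0.2559 dits

The binary entropy function is:
H(p) = -p log(p) - (1-p) log(1-p)

H(0.724) = -0.724 × log_10(0.724) - 0.276 × log_10(0.276)
H(0.724) = 0.2559 dits

Note: Binary entropy is maximized at p=0.5 (H=1 bit) and minimized at p=0 or p=1 (H=0).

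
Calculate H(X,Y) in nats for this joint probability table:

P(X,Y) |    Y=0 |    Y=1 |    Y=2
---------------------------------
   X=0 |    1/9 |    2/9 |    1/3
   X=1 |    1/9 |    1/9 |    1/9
1.6770 nats

Joint entropy is H(X,Y) = -Σ_{x,y} p(x,y) log p(x,y).

Summing over all non-zero entries:
H(X,Y) = -[1/9·log_e(1/9) + 2/9·log_e(2/9) + 1/3·log_e(1/3) + 1/9·log_e(1/9) + 1/9·log_e(1/9) + 1/9·log_e(1/9)]
H(X,Y) = 1.6770 nats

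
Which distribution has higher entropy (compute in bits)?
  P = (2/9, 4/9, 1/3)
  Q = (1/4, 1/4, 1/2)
P

Computing entropies in bits:
H(P) = 1.5305
H(Q) = 1.5000

Distribution P has higher entropy.

Intuition: The distribution closer to uniform (more spread out) has higher entropy.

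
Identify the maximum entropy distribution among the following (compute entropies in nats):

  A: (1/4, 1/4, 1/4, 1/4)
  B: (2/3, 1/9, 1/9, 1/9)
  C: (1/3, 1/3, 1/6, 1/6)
A

For a discrete distribution over n outcomes, entropy is maximized by the uniform distribution.

Computing entropies:
H(A) = 1.3863 nats
H(B) = 1.0027 nats
H(C) = 1.3297 nats

The uniform distribution (where all probabilities equal 1/4) achieves the maximum entropy of log_e(4) = 1.3863 nats.

Distribution A has the highest entropy.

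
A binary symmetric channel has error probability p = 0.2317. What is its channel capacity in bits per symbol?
0.2190 bits

For a binary symmetric channel (BSC) with error probability p:
Capacity C = 1 - H(p) bits per symbol

where H(p) = -p log₂(p) - (1-p) log₂(1-p) is the binary entropy function.

H(0.2317) = 0.7810 bits
C = 1 - 0.7810 = 0.2190 bits per symbol

This means we can reliably transmit up to 0.2190 bits of information per channel use.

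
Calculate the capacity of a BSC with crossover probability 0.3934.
0.0330 bits

For a binary symmetric channel (BSC) with error probability p:
Capacity C = 1 - H(p) bits per symbol

where H(p) = -p log₂(p) - (1-p) log₂(1-p) is the binary entropy function.

H(0.3934) = 0.9670 bits
C = 1 - 0.9670 = 0.0330 bits per symbol

This means we can reliably transmit up to 0.0330 bits of information per channel use.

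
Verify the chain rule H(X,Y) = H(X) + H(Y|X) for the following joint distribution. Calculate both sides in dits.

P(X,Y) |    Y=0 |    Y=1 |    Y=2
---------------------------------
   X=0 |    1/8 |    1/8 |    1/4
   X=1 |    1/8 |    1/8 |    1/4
H(X,Y) = 0.7526, H(X) = 0.3010, H(Y|X) = 0.4515 (all in dits)

Chain rule: H(X,Y) = H(X) + H(Y|X)

Left side — joint entropy directly:
H(X,Y) = -Σ p(x,y) log p(x,y) = 0.7526 dits

Right side — compute H(Y|X) from the conditional distributions:
P(X) = (1/2, 1/2), so H(X) = 0.3010 dits
H(Y|X) = Σ_x P(X=x) · H(Y|X=x):
  P(Y|X=0) = (1/4, 1/4, 1/2), H(Y|X=0) = 0.4515, weight P(X=0) = 1/2
  P(Y|X=1) = (1/4, 1/4, 1/2), H(Y|X=1) = 0.4515, weight P(X=1) = 1/2
H(Y|X) = 0.4515 dits

H(X) + H(Y|X) = 0.3010 + 0.4515 = 0.7526 dits

Both sides equal 0.7526 dits. ✓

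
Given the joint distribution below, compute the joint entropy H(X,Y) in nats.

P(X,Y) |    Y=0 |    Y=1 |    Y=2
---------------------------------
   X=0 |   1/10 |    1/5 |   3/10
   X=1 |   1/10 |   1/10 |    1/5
1.6957 nats

Joint entropy is H(X,Y) = -Σ_{x,y} p(x,y) log p(x,y).

Summing over all non-zero entries:
H(X,Y) = -[1/10·log_e(1/10) + 1/5·log_e(1/5) + 3/10·log_e(3/10) + 1/10·log_e(1/10) + 1/10·log_e(1/10) + 1/5·log_e(1/5)]
H(X,Y) = 1.6957 nats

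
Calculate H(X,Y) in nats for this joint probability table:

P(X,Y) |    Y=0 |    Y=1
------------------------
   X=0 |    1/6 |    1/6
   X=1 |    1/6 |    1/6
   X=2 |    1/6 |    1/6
1.7918 nats

Joint entropy is H(X,Y) = -Σ_{x,y} p(x,y) log p(x,y).

Summing over all non-zero entries:
H(X,Y) = -[1/6·log_e(1/6) + 1/6·log_e(1/6) + 1/6·log_e(1/6) + 1/6·log_e(1/6) + 1/6·log_e(1/6) + 1/6·log_e(1/6)]
H(X,Y) = 1.7918 nats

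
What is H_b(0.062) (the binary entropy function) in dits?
0.1009 dits

The binary entropy function is:
H(p) = -p log(p) - (1-p) log(1-p)

H(0.062) = -0.062 × log_10(0.062) - 0.938 × log_10(0.938)
H(0.062) = 0.1009 dits

Note: Binary entropy is maximized at p=0.5 (H=1 bit) and minimized at p=0 or p=1 (H=0).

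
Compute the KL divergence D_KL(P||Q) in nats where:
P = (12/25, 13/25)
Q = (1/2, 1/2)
0.0008 nats

KL divergence: D_KL(P||Q) = Σ p(x) log(p(x)/q(x))

Computing term by term:
  x=0: 12/25 × log_e[(12/25)/(1/2)] = 12/25 × -0.0408 = -0.0196
  x=1: 13/25 × log_e[(13/25)/(1/2)] = 13/25 × 0.0392 = 0.0204

D_KL(P||Q) = 0.0008 nats

Note: KL divergence is always non-negative and equals 0 iff P = Q.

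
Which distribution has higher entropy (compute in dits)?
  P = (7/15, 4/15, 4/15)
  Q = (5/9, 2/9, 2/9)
P

Computing entropies in dits:
H(P) = 0.4606
H(Q) = 0.4321

Distribution P has higher entropy.

Intuition: The distribution closer to uniform (more spread out) has higher entropy.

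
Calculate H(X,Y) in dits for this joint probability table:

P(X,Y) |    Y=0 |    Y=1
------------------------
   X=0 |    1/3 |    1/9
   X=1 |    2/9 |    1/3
0.5693 dits

Joint entropy is H(X,Y) = -Σ_{x,y} p(x,y) log p(x,y).

Summing over all non-zero entries:
H(X,Y) = -[1/3·log_10(1/3) + 1/9·log_10(1/9) + 2/9·log_10(2/9) + 1/3·log_10(1/3)]
H(X,Y) = 0.5693 dits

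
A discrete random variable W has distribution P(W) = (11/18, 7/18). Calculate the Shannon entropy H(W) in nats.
0.6682 nats

Shannon entropy is H(X) = -Σ p(x) log p(x).

For P = (11/18, 7/18):
H = -11/18 × log_e(11/18) -7/18 × log_e(7/18)
H = 0.6682 nats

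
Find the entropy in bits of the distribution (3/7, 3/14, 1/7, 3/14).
1.8774 bits

Shannon entropy is H(X) = -Σ p(x) log p(x).

For P = (3/7, 3/14, 1/7, 3/14):
H = -3/7 × log_2(3/7) -3/14 × log_2(3/14) -1/7 × log_2(1/7) -3/14 × log_2(3/14)
H = 1.8774 bits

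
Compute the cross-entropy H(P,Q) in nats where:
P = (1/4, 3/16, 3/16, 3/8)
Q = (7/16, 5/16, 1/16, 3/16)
1.5724 nats

Cross-entropy: H(P,Q) = -Σ p(x) log q(x)

Alternatively: H(P,Q) = H(P) + D_KL(P||Q)
H(P) = 1.3421 nats
D_KL(P||Q) = 0.2302 nats

H(P,Q) = 1.3421 + 0.2302 = 1.5724 nats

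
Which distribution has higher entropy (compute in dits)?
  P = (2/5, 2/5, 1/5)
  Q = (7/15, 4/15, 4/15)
Q

Computing entropies in dits:
H(P) = 0.4581
H(Q) = 0.4606

Distribution Q has higher entropy.

Intuition: The distribution closer to uniform (more spread out) has higher entropy.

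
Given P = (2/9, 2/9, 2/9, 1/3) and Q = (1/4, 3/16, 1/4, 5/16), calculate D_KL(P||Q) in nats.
0.0069 nats

KL divergence: D_KL(P||Q) = Σ p(x) log(p(x)/q(x))

Computing term by term:
  x=0: 2/9 × log_e[(2/9)/(1/4)] = 2/9 × -0.1178 = -0.0262
  x=1: 2/9 × log_e[(2/9)/(3/16)] = 2/9 × 0.1699 = 0.0378
  x=2: 2/9 × log_e[(2/9)/(1/4)] = 2/9 × -0.1178 = -0.0262
  x=3: 1/3 × log_e[(1/3)/(5/16)] = 1/3 × 0.0645 = 0.0215

D_KL(P||Q) = 0.0069 nats

Note: KL divergence is always non-negative and equals 0 iff P = Q.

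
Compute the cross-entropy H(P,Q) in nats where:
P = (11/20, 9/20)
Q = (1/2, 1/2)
0.6931 nats

Cross-entropy: H(P,Q) = -Σ p(x) log q(x)

Alternatively: H(P,Q) = H(P) + D_KL(P||Q)
H(P) = 0.6881 nats
D_KL(P||Q) = 0.0050 nats

H(P,Q) = 0.6881 + 0.0050 = 0.6931 nats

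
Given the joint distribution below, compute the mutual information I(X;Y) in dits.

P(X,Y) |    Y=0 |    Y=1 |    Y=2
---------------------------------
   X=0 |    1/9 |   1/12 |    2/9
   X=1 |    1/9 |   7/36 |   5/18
0.0052 dits

Mutual information: I(X;Y) = H(X) + H(Y) - H(X,Y)

Marginals:
P(X) = (5/12, 7/12), H(X) = 0.2950 dits
P(Y) = (2/9, 5/18, 1/2), H(Y) = 0.4502 dits

Joint entropy: H(X,Y) = 0.7400 dits

I(X;Y) = 0.2950 + 0.4502 - 0.7400 = 0.0052 dits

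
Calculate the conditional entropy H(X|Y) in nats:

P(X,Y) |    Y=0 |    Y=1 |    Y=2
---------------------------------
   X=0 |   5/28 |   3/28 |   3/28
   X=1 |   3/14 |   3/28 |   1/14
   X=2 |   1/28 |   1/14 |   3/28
1.0120 nats

Using the chain rule: H(X|Y) = H(X,Y) - H(Y)

First, compute H(X,Y) = 2.0910 nats

Marginal P(Y) = (3/7, 2/7, 2/7)
H(Y) = 1.0790 nats

H(X|Y) = H(X,Y) - H(Y) = 2.0910 - 1.0790 = 1.0120 nats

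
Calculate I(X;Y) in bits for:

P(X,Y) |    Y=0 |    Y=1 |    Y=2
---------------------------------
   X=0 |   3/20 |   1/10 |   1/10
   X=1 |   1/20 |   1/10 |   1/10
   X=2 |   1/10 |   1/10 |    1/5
0.0456 bits

Mutual information: I(X;Y) = H(X) + H(Y) - H(X,Y)

Marginals:
P(X) = (7/20, 1/4, 2/5), H(X) = 1.5589 bits
P(Y) = (3/10, 3/10, 2/5), H(Y) = 1.5710 bits

Joint entropy: H(X,Y) = 3.0842 bits

I(X;Y) = 1.5589 + 1.5710 - 3.0842 = 0.0456 bits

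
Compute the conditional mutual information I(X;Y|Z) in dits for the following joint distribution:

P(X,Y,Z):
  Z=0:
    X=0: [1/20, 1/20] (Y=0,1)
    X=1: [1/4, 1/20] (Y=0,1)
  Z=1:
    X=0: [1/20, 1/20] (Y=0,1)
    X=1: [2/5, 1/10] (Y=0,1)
0.0166 dits

Conditional mutual information: I(X;Y|Z) = H(X|Z) + H(Y|Z) - H(X,Y|Z)

H(Z) = 0.2923
H(X,Z) = 0.5074 → H(X|Z) = 0.2151
H(Y,Z) = 0.5365 → H(Y|Z) = 0.2442
H(X,Y,Z) = 0.7349 → H(X,Y|Z) = 0.4427

I(X;Y|Z) = 0.2151 + 0.2442 - 0.4427 = 0.0166 dits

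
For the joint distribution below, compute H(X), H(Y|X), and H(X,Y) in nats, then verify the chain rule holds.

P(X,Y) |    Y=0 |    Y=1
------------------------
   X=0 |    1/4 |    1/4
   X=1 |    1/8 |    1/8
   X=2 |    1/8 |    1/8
H(X,Y) = 1.7329, H(X) = 1.0397, H(Y|X) = 0.6931 (all in nats)

Chain rule: H(X,Y) = H(X) + H(Y|X)

Left side — joint entropy directly:
H(X,Y) = -Σ p(x,y) log p(x,y) = 1.7329 nats

Right side — compute H(Y|X) from the conditional distributions:
P(X) = (1/2, 1/4, 1/4), so H(X) = 1.0397 nats
H(Y|X) = Σ_x P(X=x) · H(Y|X=x):
  P(Y|X=0) = (1/2, 1/2), H(Y|X=0) = 0.6931, weight P(X=0) = 1/2
  P(Y|X=1) = (1/2, 1/2), H(Y|X=1) = 0.6931, weight P(X=1) = 1/4
  P(Y|X=2) = (1/2, 1/2), H(Y|X=2) = 0.6931, weight P(X=2) = 1/4
H(Y|X) = 0.6931 nats

H(X) + H(Y|X) = 1.0397 + 0.6931 = 1.7329 nats

Both sides equal 1.7329 nats. ✓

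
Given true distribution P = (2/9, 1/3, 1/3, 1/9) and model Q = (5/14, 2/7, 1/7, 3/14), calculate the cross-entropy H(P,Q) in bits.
2.1153 bits

Cross-entropy: H(P,Q) = -Σ p(x) log q(x)

Alternatively: H(P,Q) = H(P) + D_KL(P||Q)
H(P) = 1.8911 bits
D_KL(P||Q) = 0.2242 bits

H(P,Q) = 1.8911 + 0.2242 = 2.1153 bits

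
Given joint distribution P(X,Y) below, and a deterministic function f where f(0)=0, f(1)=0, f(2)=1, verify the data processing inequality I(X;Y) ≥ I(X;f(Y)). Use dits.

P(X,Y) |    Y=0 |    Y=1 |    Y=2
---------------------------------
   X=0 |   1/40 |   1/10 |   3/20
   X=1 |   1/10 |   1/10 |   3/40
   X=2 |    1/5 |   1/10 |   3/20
I(X;Y) = 0.0283, I(X;f(Y)) = 0.0106, inequality holds: 0.0283 ≥ 0.0106

Data Processing Inequality: For any Markov chain X → Y → Z, we have I(X;Y) ≥ I(X;Z).

Here Z = f(Y) is a deterministic function of Y, forming X → Y → Z.

Original I(X;Y) = 0.0283 dits

After applying f:
P(X,Z) where Z=f(Y):
- P(X,Z=0) = P(X,Y=0) + P(X,Y=1)
- P(X,Z=1) = P(X,Y=2)

I(X;Z) = I(X;f(Y)) = 0.0106 dits

Verification: 0.0283 ≥ 0.0106 ✓

Information cannot be created by processing; the function f can only lose information about X.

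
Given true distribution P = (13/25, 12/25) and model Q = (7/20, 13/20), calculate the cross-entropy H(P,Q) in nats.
0.7527 nats

Cross-entropy: H(P,Q) = -Σ p(x) log q(x)

Alternatively: H(P,Q) = H(P) + D_KL(P||Q)
H(P) = 0.6923 nats
D_KL(P||Q) = 0.0603 nats

H(P,Q) = 0.6923 + 0.0603 = 0.7527 nats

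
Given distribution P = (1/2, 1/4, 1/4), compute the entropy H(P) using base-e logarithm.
1.0397 nats

Shannon entropy is H(X) = -Σ p(x) log p(x).

For P = (1/2, 1/4, 1/4):
H = -1/2 × log_e(1/2) -1/4 × log_e(1/4) -1/4 × log_e(1/4)
H = 1.0397 nats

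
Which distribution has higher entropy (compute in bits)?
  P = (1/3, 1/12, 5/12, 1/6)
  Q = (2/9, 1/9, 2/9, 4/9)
Q

Computing entropies in bits:
H(P) = 1.7842
H(Q) = 1.8366

Distribution Q has higher entropy.

Intuition: The distribution closer to uniform (more spread out) has higher entropy.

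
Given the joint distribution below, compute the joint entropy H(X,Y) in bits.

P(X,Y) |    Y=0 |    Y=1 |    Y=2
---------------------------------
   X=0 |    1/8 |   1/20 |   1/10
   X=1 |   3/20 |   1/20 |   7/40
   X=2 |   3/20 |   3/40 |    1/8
3.0558 bits

Joint entropy is H(X,Y) = -Σ_{x,y} p(x,y) log p(x,y).

Summing over all non-zero entries:
H(X,Y) = -[1/8·log_2(1/8) + 1/20·log_2(1/20) + 1/10·log_2(1/10) + 3/20·log_2(3/20) + 1/20·log_2(1/20) + 7/40·log_2(7/40) + 3/20·log_2(3/20) + 3/40·log_2(3/40) + 1/8·log_2(1/8)]
H(X,Y) = 3.0558 bits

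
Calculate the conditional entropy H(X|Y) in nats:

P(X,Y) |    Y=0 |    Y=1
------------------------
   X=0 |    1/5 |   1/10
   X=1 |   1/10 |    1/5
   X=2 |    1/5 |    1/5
1.0549 nats

Using the chain rule: H(X|Y) = H(X,Y) - H(Y)

First, compute H(X,Y) = 1.7481 nats

Marginal P(Y) = (1/2, 1/2)
H(Y) = 0.6931 nats

H(X|Y) = H(X,Y) - H(Y) = 1.7481 - 0.6931 = 1.0549 nats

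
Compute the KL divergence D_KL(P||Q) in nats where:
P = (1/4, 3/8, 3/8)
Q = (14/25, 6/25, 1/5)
0.2015 nats

KL divergence: D_KL(P||Q) = Σ p(x) log(p(x)/q(x))

Computing term by term:
  x=0: 1/4 × log_e[(1/4)/(14/25)] = 1/4 × -0.8065 = -0.2016
  x=1: 3/8 × log_e[(3/8)/(6/25)] = 3/8 × 0.4463 = 0.1674
  x=2: 3/8 × log_e[(3/8)/(1/5)] = 3/8 × 0.6286 = 0.2357

D_KL(P||Q) = 0.2015 nats

Note: KL divergence is always non-negative and equals 0 iff P = Q.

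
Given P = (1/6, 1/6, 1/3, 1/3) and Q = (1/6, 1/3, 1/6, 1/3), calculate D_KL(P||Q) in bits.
0.1667 bits

KL divergence: D_KL(P||Q) = Σ p(x) log(p(x)/q(x))

Computing term by term:
  x=0: 1/6 × log_2[(1/6)/(1/6)] = 1/6 × 0.0000 = 0.0000
  x=1: 1/6 × log_2[(1/6)/(1/3)] = 1/6 × -1.0000 = -0.1667
  x=2: 1/3 × log_2[(1/3)/(1/6)] = 1/3 × 1.0000 = 0.3333
  x=3: 1/3 × log_2[(1/3)/(1/3)] = 1/3 × 0.0000 = 0.0000

D_KL(P||Q) = 0.1667 bits

Note: KL divergence is always non-negative and equals 0 iff P = Q.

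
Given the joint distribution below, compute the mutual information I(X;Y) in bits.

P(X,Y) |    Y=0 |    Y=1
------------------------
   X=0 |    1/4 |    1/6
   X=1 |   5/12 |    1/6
0.0102 bits

Mutual information: I(X;Y) = H(X) + H(Y) - H(X,Y)

Marginals:
P(X) = (5/12, 7/12), H(X) = 0.9799 bits
P(Y) = (2/3, 1/3), H(Y) = 0.9183 bits

Joint entropy: H(X,Y) = 1.8879 bits

I(X;Y) = 0.9799 + 0.9183 - 1.8879 = 0.0102 bits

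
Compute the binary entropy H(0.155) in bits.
0.6222 bits

The binary entropy function is:
H(p) = -p log(p) - (1-p) log(1-p)

H(0.155) = -0.155 × log_2(0.155) - 0.845 × log_2(0.845)
H(0.155) = 0.6222 bits

Note: Binary entropy is maximized at p=0.5 (H=1 bit) and minimized at p=0 or p=1 (H=0).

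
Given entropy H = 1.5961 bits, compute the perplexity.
3.0232

Perplexity is 2^H (or exp(H) for natural log).

H = 1.5961 bits
Perplexity = 2^1.5961 = 3.0232

Interpretation: The model's uncertainty is equivalent to choosing uniformly among 3.0 options.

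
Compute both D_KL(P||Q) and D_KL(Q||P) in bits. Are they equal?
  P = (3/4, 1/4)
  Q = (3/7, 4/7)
D_KL(P||Q) = 0.3074, D_KL(Q||P) = 0.3355

KL divergence is not symmetric: D_KL(P||Q) ≠ D_KL(Q||P) in general.

D_KL(P||Q) = 0.3074 bits
D_KL(Q||P) = 0.3355 bits

No, they are not equal!

This asymmetry is why KL divergence is not a true distance metric.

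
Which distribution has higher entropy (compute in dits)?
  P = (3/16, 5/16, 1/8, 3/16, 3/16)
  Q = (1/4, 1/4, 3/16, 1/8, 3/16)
Q

Computing entropies in dits:
H(P) = 0.6797
H(Q) = 0.6865

Distribution Q has higher entropy.

Intuition: The distribution closer to uniform (more spread out) has higher entropy.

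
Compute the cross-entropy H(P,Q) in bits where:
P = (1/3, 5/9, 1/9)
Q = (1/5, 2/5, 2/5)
1.6553 bits

Cross-entropy: H(P,Q) = -Σ p(x) log q(x)

Alternatively: H(P,Q) = H(P) + D_KL(P||Q)
H(P) = 1.3516 bits
D_KL(P||Q) = 0.3036 bits

H(P,Q) = 1.3516 + 0.3036 = 1.6553 bits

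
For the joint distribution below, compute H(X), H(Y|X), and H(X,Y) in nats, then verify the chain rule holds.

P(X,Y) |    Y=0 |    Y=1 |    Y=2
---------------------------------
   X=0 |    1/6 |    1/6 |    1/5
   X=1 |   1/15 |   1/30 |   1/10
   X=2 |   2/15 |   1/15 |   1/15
H(X,Y) = 2.0730, H(X) = 1.0096, H(Y|X) = 1.0634 (all in nats)

Chain rule: H(X,Y) = H(X) + H(Y|X)

Left side — joint entropy directly:
H(X,Y) = -Σ p(x,y) log p(x,y) = 2.0730 nats

Right side — compute H(Y|X) from the conditional distributions:
P(X) = (8/15, 1/5, 4/15), so H(X) = 1.0096 nats
H(Y|X) = Σ_x P(X=x) · H(Y|X=x):
  P(Y|X=0) = (5/16, 5/16, 3/8), H(Y|X=0) = 1.0948, weight P(X=0) = 8/15
  P(Y|X=1) = (1/3, 1/6, 1/2), H(Y|X=1) = 1.0114, weight P(X=1) = 1/5
  P(Y|X=2) = (1/2, 1/4, 1/4), H(Y|X=2) = 1.0397, weight P(X=2) = 4/15
H(Y|X) = 1.0634 nats

H(X) + H(Y|X) = 1.0096 + 1.0634 = 2.0730 nats

Both sides equal 2.0730 nats. ✓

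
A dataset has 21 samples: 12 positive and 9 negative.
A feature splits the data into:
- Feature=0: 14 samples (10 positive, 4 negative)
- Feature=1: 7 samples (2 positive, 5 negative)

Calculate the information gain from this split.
0.1221 bits

Information Gain = H(Y) - H(Y|Feature)

Before split:
P(positive) = 12/21 = 0.5714
H(Y) = 0.9852 bits

After split:
Feature=0: H = 0.8631 bits (weight = 14/21)
Feature=1: H = 0.8631 bits (weight = 7/21)
H(Y|Feature) = (14/21)×0.8631 + (7/21)×0.8631 = 0.8631 bits

Information Gain = 0.9852 - 0.8631 = 0.1221 bits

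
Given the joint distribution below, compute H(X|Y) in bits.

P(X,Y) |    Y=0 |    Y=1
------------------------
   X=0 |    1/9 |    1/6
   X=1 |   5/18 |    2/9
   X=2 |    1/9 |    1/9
1.4830 bits

Using the chain rule: H(X|Y) = H(X,Y) - H(Y)

First, compute H(X,Y) = 2.4830 bits

Marginal P(Y) = (1/2, 1/2)
H(Y) = 1.0000 bits

H(X|Y) = H(X,Y) - H(Y) = 2.4830 - 1.0000 = 1.4830 bits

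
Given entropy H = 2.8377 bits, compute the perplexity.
7.1488

Perplexity is 2^H (or exp(H) for natural log).

H = 2.8377 bits
Perplexity = 2^2.8377 = 7.1488

Interpretation: The model's uncertainty is equivalent to choosing uniformly among 7.1 options.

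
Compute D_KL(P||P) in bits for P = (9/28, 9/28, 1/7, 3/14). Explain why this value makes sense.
0.0000 bits

KL divergence satisfies the Gibbs inequality: D_KL(P||Q) ≥ 0 for all distributions P, Q.

D_KL(P||Q) = Σ p(x) log(p(x)/q(x))
Each term is p(x) × log_2(p(x)/p(x)) = p(x) × log_2(1) = 0, so the sum is 0.
D_KL(P||Q) = 0.0000 bits

When P = Q, the KL divergence is exactly 0, as there is no 'divergence' between identical distributions.

This non-negativity is a fundamental property: relative entropy cannot be negative because it measures how different Q is from P.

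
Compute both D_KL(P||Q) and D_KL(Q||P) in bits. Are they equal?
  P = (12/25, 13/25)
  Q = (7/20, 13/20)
D_KL(P||Q) = 0.0513, D_KL(Q||P) = 0.0498

KL divergence is not symmetric: D_KL(P||Q) ≠ D_KL(Q||P) in general.

D_KL(P||Q) = 0.0513 bits
D_KL(Q||P) = 0.0498 bits

No, they are not equal!

This asymmetry is why KL divergence is not a true distance metric.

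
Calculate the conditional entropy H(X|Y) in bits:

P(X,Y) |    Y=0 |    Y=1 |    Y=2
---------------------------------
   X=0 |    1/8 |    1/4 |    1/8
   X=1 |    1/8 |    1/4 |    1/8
1.0000 bits

Using the chain rule: H(X|Y) = H(X,Y) - H(Y)

First, compute H(X,Y) = 2.5000 bits

Marginal P(Y) = (1/4, 1/2, 1/4)
H(Y) = 1.5000 bits

H(X|Y) = H(X,Y) - H(Y) = 2.5000 - 1.5000 = 1.0000 bits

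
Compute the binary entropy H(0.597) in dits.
0.2928 dits

The binary entropy function is:
H(p) = -p log(p) - (1-p) log(1-p)

H(0.597) = -0.597 × log_10(0.597) - 0.403 × log_10(0.403)
H(0.597) = 0.2928 dits

Note: Binary entropy is maximized at p=0.5 (H=1 bit) and minimized at p=0 or p=1 (H=0).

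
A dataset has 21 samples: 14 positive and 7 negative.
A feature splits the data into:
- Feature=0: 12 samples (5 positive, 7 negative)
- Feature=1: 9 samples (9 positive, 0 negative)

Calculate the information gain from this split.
0.3584 bits

Information Gain = H(Y) - H(Y|Feature)

Before split:
P(positive) = 14/21 = 0.6667
H(Y) = 0.9183 bits

After split:
Feature=0: H = 0.9799 bits (weight = 12/21)
Feature=1: H = 0.0000 bits (weight = 9/21)
H(Y|Feature) = (12/21)×0.9799 + (9/21)×0.0000 = 0.5599 bits

Information Gain = 0.9183 - 0.5599 = 0.3584 bits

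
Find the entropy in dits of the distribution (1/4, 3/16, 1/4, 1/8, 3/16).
0.6865 dits

Shannon entropy is H(X) = -Σ p(x) log p(x).

For P = (1/4, 3/16, 1/4, 1/8, 3/16):
H = -1/4 × log_10(1/4) -3/16 × log_10(3/16) -1/4 × log_10(1/4) -1/8 × log_10(1/8) -3/16 × log_10(3/16)
H = 0.6865 dits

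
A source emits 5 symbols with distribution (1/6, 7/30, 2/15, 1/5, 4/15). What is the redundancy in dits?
0.0123 dits

Redundancy measures how far a source is from maximum entropy:
R = H_max - H(X)

Maximum entropy for 5 symbols: H_max = log_10(5) = 0.6990 dits
Actual entropy: H(X) = 0.6867 dits
Redundancy: R = 0.6990 - 0.6867 = 0.0123 dits

This redundancy represents potential for compression: the source could be compressed by 0.0123 dits per symbol.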